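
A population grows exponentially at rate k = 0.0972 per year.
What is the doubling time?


Exponential growth: P(t) = P₀ e^(0.0972t). Set P(t)/P₀ = 2: e^(0.0972t) = 2.
Solve: t = ln(2)/0.0972 ≈ 7.13 years.


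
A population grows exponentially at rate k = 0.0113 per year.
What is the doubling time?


Exponential growth: P(t) = P₀ e^(0.0113t). Set P(t)/P₀ = 2: e^(0.0113t) = 2.
Solve: t = ln(2)/0.0113 ≈ 61.34 years.


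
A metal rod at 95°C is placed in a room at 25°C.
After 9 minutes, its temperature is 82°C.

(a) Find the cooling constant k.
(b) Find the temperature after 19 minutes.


Newton's law: T(t) = T_a + (T₀ - T_a)e^(-kt).
(a) Use T(9) = 82: (82 - 25)/(95 - 25) = e^(-k·9), so k = -ln(0.814)/9 ≈ 0.0228.
(b) Apply k to t = 19: T(19) = 25 + (70)e^(-0.434) ≈ 70.4°C.


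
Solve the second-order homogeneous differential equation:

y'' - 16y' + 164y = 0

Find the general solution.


Characteristic equation: r² - 16r + 164 = 0.
Discriminant is negative; roots r = 8 ± 10i (complex conjugate pair).
General solution uses e^(α x)(C₁ cos(β x) + C₂ sin(β x)): y = e^(8x)(C₁cos(10x) + C₂sin(10x)).


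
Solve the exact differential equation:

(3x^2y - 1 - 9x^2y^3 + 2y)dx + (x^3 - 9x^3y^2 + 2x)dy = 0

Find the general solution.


Check exactness: ∂M/∂y = 3x^2 - 27x^2y^2 + 2 and ∂N/∂x = 3x^2 - 27x^2y^2 + 2; equal, so the equation is exact.
Integrate M with respect to x (treating y as constant): ∫M dx = x^3y - x - 3x^3y^3 + 2xy + h(y).
Differentiate w.r.t. y and set equal to N: all terms match, so h'(y) = 0 and h is a constant absorbed into C.
General solution: x^3y - x - 3x^3y^3 + 2xy = C.


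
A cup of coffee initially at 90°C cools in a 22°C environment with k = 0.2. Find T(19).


Newton's law: dT/dt = -k(T - T_a) has solution T(t) = T_a + (T₀ - T_a)e^(-kt).
Plug in T_a = 22, T₀ = 90, k = 0.2, t = 19: T(19) = 22 + (68)e^(-3.80) ≈ 23.5°C.


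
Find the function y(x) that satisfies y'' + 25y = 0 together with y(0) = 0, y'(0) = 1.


Characteristic roots of r² + 25 = 0 are ±5i, so y = C₁cos(5x) + C₂sin(5x).
Apply y(0) = 0: C₁ = 0. Differentiate and apply y'(0) = 1: 5·C₂ = 1, so C₂ = 1/5.
Particular solution: y = (1/5)sin(5x).


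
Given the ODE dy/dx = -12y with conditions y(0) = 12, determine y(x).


General solution of y' = -12y is y = Ce^(-12x).
Apply y(0) = 12: C = 12.
Particular solution: y = 12e^(-12x).


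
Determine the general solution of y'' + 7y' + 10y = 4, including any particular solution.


Characteristic roots of r² + 7r + 10 = 0 are -5, -2.
y_h = C₁e^(-5x) + C₂e^(-2x).
Constant forcing; try y_p = A. Then 10A = 4 ⇒ A = 2/5.
General solution: y = C₁e^(-5x) + C₂e^(-2x) + 2/5.


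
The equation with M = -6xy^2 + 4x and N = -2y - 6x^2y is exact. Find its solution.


Check exactness: ∂M/∂y = -12xy and ∂N/∂x = -12xy; equal, so the equation is exact.
Integrate M with respect to x (treating y as constant): ∫M dx = -3x^2y^2 + 2x^2 + h(y).
Differentiate w.r.t. y and set equal to N: the x-dependent terms already match, leaving h'(y) = -2y. Integrate: h(y) = -y^2.
So F(x,y) = -y^2 - 3x^2y^2 + 2x^2.
General solution: -y^2 - 3x^2y^2 + 2x^2 = C.


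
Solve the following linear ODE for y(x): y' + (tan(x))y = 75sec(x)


P(x) = tan(x) ⇒ μ = e^(∫tan(x)dx) = sec(x).
(sec(x) y)' = 75sec²(x) ⇒ sec(x) y = 75tan(x) + C.
Multiply by cos(x): y = 75sin(x) + C·cos(x).


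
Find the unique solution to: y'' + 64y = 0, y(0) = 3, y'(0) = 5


Characteristic roots of r² + 64 = 0 are ±8i, so y = C₁cos(8x) + C₂sin(8x).
Apply y(0) = 3: C₁ = 3. Differentiate and apply y'(0) = 5: 8·C₂ = 5, so C₂ = 5/8.
Particular solution: y = 3cos(8x) + (5/8)sin(8x).


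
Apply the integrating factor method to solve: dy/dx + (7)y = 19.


P(x) = 7, Q(x) = 19; integrating factor μ = e^(7x).
(μ y)' = 19e^(7x) ⇒ μ y = (19/7)e^(7x) + C.
Divide by μ: y = 19/7 + Ce^(-7x).


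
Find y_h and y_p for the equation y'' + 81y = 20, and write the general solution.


Homogeneous part: r² + 81 = 0 ⇒ r = ±9i, so y_h = C₁cos(9x) + C₂sin(9x).
Try constant y_p = A; plug in: 81A = 20 ⇒ A = 20/81.
General solution: y = C₁cos(9x) + C₂sin(9x) + 20/81.


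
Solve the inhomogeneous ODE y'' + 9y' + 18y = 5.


Characteristic roots of r² + 9r + 18 = 0 are -3, -6.
y_h = C₁e^(-3x) + C₂e^(-6x).
Constant forcing; try y_p = A. Then 18A = 5 ⇒ A = 5/18.
General solution: y = C₁e^(-3x) + C₂e^(-6x) + 5/18.


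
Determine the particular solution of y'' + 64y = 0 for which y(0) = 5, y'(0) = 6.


Characteristic roots of r² + 64 = 0 are ±8i, so y = C₁cos(8x) + C₂sin(8x).
Apply y(0) = 5: C₁ = 5. Differentiate and apply y'(0) = 6: 8·C₂ = 6, so C₂ = 3/4.
Particular solution: y = 5cos(8x) + (3/4)sin(8x).


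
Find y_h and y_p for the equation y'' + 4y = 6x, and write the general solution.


Homogeneous: r² + 4 = 0 ⇒ r = ±2i, y_h = C₁cos(2x) + C₂sin(2x).
Polynomial forcing; try y_p = Ax + B. Then y_p'' + 4 y_p = 4(Ax + B) = 6x, so B = 0 and A = 3/2.
General solution: y = C₁cos(2x) + C₂sin(2x) + (3/2)x.


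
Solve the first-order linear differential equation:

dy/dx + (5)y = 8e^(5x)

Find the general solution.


P(x) = 5 ⇒ μ = e^(5x).
(μ y)' = 8e^(10x) ⇒ μ y = (8/10)e^(10x) + C.
Divide by μ: y = (4/5)e^(5x) + Ce^(-5x).


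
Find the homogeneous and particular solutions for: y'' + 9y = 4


Homogeneous part: r² + 9 = 0 ⇒ r = ±3i, so y_h = C₁cos(3x) + C₂sin(3x).
Try constant y_p = A; plug in: 9A = 4 ⇒ A = 4/9.
General solution: y = C₁cos(3x) + C₂sin(3x) + 4/9.


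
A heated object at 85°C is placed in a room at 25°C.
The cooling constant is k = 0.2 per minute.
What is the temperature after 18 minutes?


Newton's law: dT/dt = -k(T - T_a) has solution T(t) = T_a + (T₀ - T_a)e^(-kt).
Plug in T_a = 25, T₀ = 85, k = 0.2, t = 18: T(18) = 25 + (60)e^(-3.60) ≈ 26.6°C.


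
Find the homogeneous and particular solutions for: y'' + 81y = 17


Homogeneous part: r² + 81 = 0 ⇒ r = ±9i, so y_h = C₁cos(9x) + C₂sin(9x).
Try constant y_p = A; plug in: 81A = 17 ⇒ A = 17/81.
General solution: y = C₁cos(9x) + C₂sin(9x) + 17/81.


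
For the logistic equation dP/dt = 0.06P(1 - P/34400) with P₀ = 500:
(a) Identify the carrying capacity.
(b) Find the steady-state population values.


Logistic ODE dP/dt = 0.06P(1 - P/34400) has equilibria where dP/dt = 0, i.e. P = 0 or P = 34400.
The coefficient (1 - P/K) = 0 when P = K, identifying K = 34400 as the carrying capacity.
(a) K = 34400; (b) equilibria P = 0 and P = 34400.


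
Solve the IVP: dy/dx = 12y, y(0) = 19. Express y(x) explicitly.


General solution of y' = 12y is y = Ce^(12x).
Apply y(0) = 19: C = 19.
Particular solution: y = 19e^(12x).


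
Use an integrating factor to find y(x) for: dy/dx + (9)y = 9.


P(x) = 9, Q(x) = 9; integrating factor μ = e^(9x).
(μ y)' = 9e^(9x) ⇒ μ y = e^(9x) + C.
Divide by μ: y = 1 + Ce^(-9x).


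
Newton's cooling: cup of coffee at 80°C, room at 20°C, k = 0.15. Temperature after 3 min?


Newton's law: dT/dt = -k(T - T_a) has solution T(t) = T_a + (T₀ - T_a)e^(-kt).
Plug in T_a = 20, T₀ = 80, k = 0.15, t = 3: T(3) = 20 + (60)e^(-0.45) ≈ 58.3°C.


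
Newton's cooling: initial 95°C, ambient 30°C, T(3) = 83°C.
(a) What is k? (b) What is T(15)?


Newton's law: T(t) = T_a + (T₀ - T_a)e^(-kt).
(a) Use T(3) = 83: (83 - 30)/(95 - 30) = e^(-k·3), so k = -ln(0.815)/3 ≈ 0.0680.
(b) Apply k to t = 15: T(15) = 30 + (65)e^(-1.020) ≈ 53.4°C.


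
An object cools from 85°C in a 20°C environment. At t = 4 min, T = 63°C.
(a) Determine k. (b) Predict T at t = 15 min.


Newton's law: T(t) = T_a + (T₀ - T_a)e^(-kt).
(a) Use T(4) = 63: (63 - 20)/(85 - 20) = e^(-k·4), so k = -ln(0.662)/4 ≈ 0.1033.
(b) Apply k to t = 15: T(15) = 20 + (65)e^(-1.549) ≈ 33.8°C.


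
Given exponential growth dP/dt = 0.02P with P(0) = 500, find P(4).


The ODE dP/dt = 0.02P has solution P(t) = P(0)e^(0.02t).
Substitute P(0) = 500 and t = 4: P(4) = 500 e^(0.08) ≈ 542.


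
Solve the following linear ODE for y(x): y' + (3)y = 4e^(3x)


P(x) = 3 ⇒ μ = e^(3x).
(μ y)' = 4e^(6x) ⇒ μ y = (4/6)e^(6x) + C.
Divide by μ: y = (2/3)e^(3x) + Ce^(-3x).


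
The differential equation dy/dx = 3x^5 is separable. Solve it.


Integrate both sides with respect to x: y = ∫ 3x^5 dx = (1/2)x^6 + C.


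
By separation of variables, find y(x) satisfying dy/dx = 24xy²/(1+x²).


Separate: dy/y² = 24x/(1+x²) dx.
Integrate LHS: ∫ dy/y² = -1/y.
Integrate RHS via u = 1+x²: 12ln(1+x²) + C.
Result: -1/y = 12ln(1+x²) + C.


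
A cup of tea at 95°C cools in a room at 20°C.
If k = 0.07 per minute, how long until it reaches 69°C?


From T(t) = T_a + (T₀ - T_a)e^(-kt), set T(t) = 69:
(69 - 20) / (95 - 20) = e^(-0.07t), so t = -ln(0.653)/0.07 ≈ 6.1 minutes.


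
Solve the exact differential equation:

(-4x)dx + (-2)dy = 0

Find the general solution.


Check exactness: ∂M/∂y = 0 and ∂N/∂x = 0; equal, so the equation is exact.
Integrate M with respect to x (treating y as constant): ∫M dx = -2x^2 + h(y).
Differentiate w.r.t. y and set equal to N: the x-dependent terms already match, leaving h'(y) = -2. Integrate: h(y) = -2y.
So F(x,y) = -2y - 2x^2.
General solution: -2y - 2x^2 = C.


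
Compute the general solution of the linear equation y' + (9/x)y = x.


P(x) = 9/x ⇒ μ = x^9.
(x^9 y)' = x^9·x^1 = x^10.
Integrate: x^9 y = x^11/(11) + C.
Solve for y: y = (1/11)x^2 + C/x^9.


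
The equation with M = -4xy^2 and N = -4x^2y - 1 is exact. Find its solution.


Check exactness: ∂M/∂y = -8xy and ∂N/∂x = -8xy; equal, so the equation is exact.
Integrate M with respect to x (treating y as constant): ∫M dx = -2x^2y^2 + h(y).
Differentiate w.r.t. y and set equal to N: the x-dependent terms already match, leaving h'(y) = -1. Integrate: h(y) = -y.
So F(x,y) = -2x^2y^2 - y.
General solution: -2x^2y^2 - y = C.


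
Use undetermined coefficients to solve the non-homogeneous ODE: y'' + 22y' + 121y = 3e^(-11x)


Characteristic polynomial (r + 11)² = 0; repeated root r = -11.
y_h = (C₁ + C₂x)e^(-11x). Forcing matches the repeated root (resonance), so try y_p = Ax² e^(-11x).
Substitute and solve for A: 2A = 3, so A = 3/2.
General solution: y = (C₁ + C₂x + (3/2)x²)e^(-11x).


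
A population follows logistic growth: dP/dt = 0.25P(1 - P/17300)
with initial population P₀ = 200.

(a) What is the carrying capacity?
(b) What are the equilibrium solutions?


Logistic ODE dP/dt = 0.25P(1 - P/17300) has equilibria where dP/dt = 0, i.e. P = 0 or P = 17300.
The coefficient (1 - P/K) = 0 when P = K, identifying K = 17300 as the carrying capacity.
(a) K = 17300; (b) equilibria P = 0 and P = 17300.


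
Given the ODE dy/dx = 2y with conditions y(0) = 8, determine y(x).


General solution of y' = 2y is y = Ce^(2x).
Apply y(0) = 8: C = 8.
Particular solution: y = 8e^(2x).


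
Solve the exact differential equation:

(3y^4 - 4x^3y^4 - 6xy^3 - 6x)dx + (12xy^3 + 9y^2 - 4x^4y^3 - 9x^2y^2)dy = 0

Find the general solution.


Check exactness: ∂M/∂y = 12y^3 - 16x^3y^3 - 18xy^2 and ∂N/∂x = 12y^3 - 16x^3y^3 - 18xy^2; equal, so the equation is exact.
Integrate M with respect to x (treating y as constant): ∫M dx = 3xy^4 - x^4y^4 - 3x^2y^3 - 3x^2 + h(y).
Differentiate w.r.t. y and set equal to N: the x-dependent terms already match, leaving h'(y) = 9y^2. Integrate: h(y) = 3y^3.
So F(x,y) = 3xy^4 + 3y^3 - x^4y^4 - 3x^2y^3 - 3x^2.
General solution: 3xy^4 + 3y^3 - x^4y^4 - 3x^2y^3 - 3x^2 = C.


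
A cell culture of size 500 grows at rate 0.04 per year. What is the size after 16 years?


The ODE dP/dt = 0.04P has solution P(t) = P(0)e^(0.04t).
Substitute P(0) = 500 and t = 16: P(16) = 500 e^(0.64) ≈ 948.


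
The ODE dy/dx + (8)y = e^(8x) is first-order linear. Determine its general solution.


P(x) = 8 ⇒ μ = e^(8x).
(μ y)' = e^(16x) ⇒ μ y = (1/16)e^(16x) + C.
Divide by μ: y = (1/16)e^(8x) + Ce^(-8x).


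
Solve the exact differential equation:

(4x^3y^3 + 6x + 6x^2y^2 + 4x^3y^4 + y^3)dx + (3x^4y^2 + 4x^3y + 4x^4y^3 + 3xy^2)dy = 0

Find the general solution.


Check exactness: ∂M/∂y = 12x^3y^2 + 12x^2y + 16x^3y^3 + 3y^2 and ∂N/∂x = 12x^3y^2 + 12x^2y + 16x^3y^3 + 3y^2; equal, so the equation is exact.
Integrate M with respect to x (treating y as constant): ∫M dx = x^4y^3 + 3x^2 + 2x^3y^2 + x^4y^4 + xy^3 + h(y).
Differentiate w.r.t. y and set equal to N: all terms match, so h'(y) = 0 and h is a constant absorbed into C.
General solution: x^4y^3 + 3x^2 + 2x^3y^2 + x^4y^4 + xy^3 = C.


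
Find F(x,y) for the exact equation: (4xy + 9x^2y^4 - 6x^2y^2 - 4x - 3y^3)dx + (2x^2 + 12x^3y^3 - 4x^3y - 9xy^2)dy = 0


Check exactness: ∂M/∂y = 4x + 36x^2y^3 - 12x^2y - 9y^2 and ∂N/∂x = 4x + 36x^2y^3 - 12x^2y - 9y^2; equal, so the equation is exact.
Integrate M with respect to x (treating y as constant): ∫M dx = 2x^2y + 3x^3y^4 - 2x^3y^2 - 2x^2 - 3xy^3 + h(y).
Differentiate w.r.t. y and set equal to N: all terms match, so h'(y) = 0 and h is a constant absorbed into C.
General solution: 2x^2y + 3x^3y^4 - 2x^3y^2 - 2x^2 - 3xy^3 = C.


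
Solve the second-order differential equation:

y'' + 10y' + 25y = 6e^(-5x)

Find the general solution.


Characteristic polynomial (r + 5)² = 0; repeated root r = -5.
y_h = (C₁ + C₂x)e^(-5x). Forcing matches the repeated root (resonance), so try y_p = Ax² e^(-5x).
Substitute and solve for A: 2A = 6, so A = 3.
General solution: y = (C₁ + C₂x + 3x²)e^(-5x).


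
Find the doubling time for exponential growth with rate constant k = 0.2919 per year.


Exponential growth: P(t) = P₀ e^(0.2919t). Set P(t)/P₀ = 2: e^(0.2919t) = 2.
Solve: t = ln(2)/0.2919 ≈ 2.37 years.


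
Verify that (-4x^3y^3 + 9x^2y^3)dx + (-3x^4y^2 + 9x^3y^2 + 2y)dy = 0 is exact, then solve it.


Check exactness: ∂M/∂y = -12x^3y^2 + 27x^2y^2 and ∂N/∂x = -12x^3y^2 + 27x^2y^2; equal, so the equation is exact.
Integrate M with respect to x (treating y as constant): ∫M dx = -x^4y^3 + 3x^3y^3 + h(y).
Differentiate w.r.t. y and set equal to N: the x-dependent terms already match, leaving h'(y) = 2y. Integrate: h(y) = y^2.
So F(x,y) = -x^4y^3 + 3x^3y^3 + y^2.
General solution: -x^4y^3 + 3x^3y^3 + y^2 = C.


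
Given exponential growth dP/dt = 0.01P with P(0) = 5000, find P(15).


The ODE dP/dt = 0.01P has solution P(t) = P(0)e^(0.01t).
Substitute P(0) = 5000 and t = 15: P(15) = 5000 e^(0.15) ≈ 5809.


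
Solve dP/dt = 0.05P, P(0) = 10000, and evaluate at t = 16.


The ODE dP/dt = 0.05P has solution P(t) = P(0)e^(0.05t).
Substitute P(0) = 10000 and t = 16: P(16) = 10000 e^(0.80) ≈ 22255.


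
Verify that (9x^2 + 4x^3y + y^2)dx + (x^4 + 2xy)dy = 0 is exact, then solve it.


Check exactness: ∂M/∂y = 4x^3 + 2y and ∂N/∂x = 4x^3 + 2y; equal, so the equation is exact.
Integrate M with respect to x (treating y as constant): ∫M dx = 3x^3 + x^4y + xy^2 + h(y).
Differentiate w.r.t. y and set equal to N: all terms match, so h'(y) = 0 and h is a constant absorbed into C.
General solution: 3x^3 + x^4y + xy^2 = C.


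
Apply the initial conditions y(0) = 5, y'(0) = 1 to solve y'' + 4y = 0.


Characteristic roots of r² + 4 = 0 are ±2i, so y = C₁cos(2x) + C₂sin(2x).
Apply y(0) = 5: C₁ = 5. Differentiate and apply y'(0) = 1: 2·C₂ = 1, so C₂ = 1/2.
Particular solution: y = 5cos(2x) + (1/2)sin(2x).


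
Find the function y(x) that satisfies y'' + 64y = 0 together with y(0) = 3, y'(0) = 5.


Characteristic roots of r² + 64 = 0 are ±8i, so y = C₁cos(8x) + C₂sin(8x).
Apply y(0) = 3: C₁ = 3. Differentiate and apply y'(0) = 5: 8·C₂ = 5, so C₂ = 5/8.
Particular solution: y = 3cos(8x) + (5/8)sin(8x).


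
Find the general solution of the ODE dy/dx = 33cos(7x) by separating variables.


g(y) = 1, so integrate directly: y = ∫ 33cos(7x) dx = (33/7)sin(7x) + C.


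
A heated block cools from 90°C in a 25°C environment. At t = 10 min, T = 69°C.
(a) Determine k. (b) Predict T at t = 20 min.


Newton's law: T(t) = T_a + (T₀ - T_a)e^(-kt).
(a) Use T(10) = 69: (69 - 25)/(90 - 25) = e^(-k·10), so k = -ln(0.677)/10 ≈ 0.0390.
(b) Apply k to t = 20: T(20) = 25 + (65)e^(-0.780) ≈ 54.8°C.


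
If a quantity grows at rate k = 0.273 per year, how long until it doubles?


Exponential growth: P(t) = P₀ e^(0.273t). Set P(t)/P₀ = 2: e^(0.273t) = 2.
Solve: t = ln(2)/0.273 ≈ 2.54 years.


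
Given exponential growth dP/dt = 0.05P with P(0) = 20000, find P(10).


The ODE dP/dt = 0.05P has solution P(t) = P(0)e^(0.05t).
Substitute P(0) = 20000 and t = 10: P(10) = 20000 e^(0.50) ≈ 32974.


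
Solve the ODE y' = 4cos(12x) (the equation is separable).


g(y) = 1, so integrate directly: y = ∫ 4cos(12x) dx = (1/3)sin(12x) + C.


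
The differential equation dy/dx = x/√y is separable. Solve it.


Separate: √y dy = x dx.
Integrate: (2/3)y^(3/2) = (1/2)x² + C.


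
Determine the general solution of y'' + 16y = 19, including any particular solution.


Homogeneous part: r² + 16 = 0 ⇒ r = ±4i, so y_h = C₁cos(4x) + C₂sin(4x).
Try constant y_p = A; plug in: 16A = 19 ⇒ A = 19/16.
General solution: y = C₁cos(4x) + C₂sin(4x) + 19/16.


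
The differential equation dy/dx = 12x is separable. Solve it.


Integrate both sides with respect to x: y = ∫ 12x dx = 6x^2 + C.


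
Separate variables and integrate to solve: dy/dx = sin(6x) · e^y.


Separate: e^(-y) dy = sin(6x) dx.
Integrate: -e^(-y) = -(1/6)cos(6x) + C₀.
Rearrange: e^(-y) = (1/6)cos(6x) + C.


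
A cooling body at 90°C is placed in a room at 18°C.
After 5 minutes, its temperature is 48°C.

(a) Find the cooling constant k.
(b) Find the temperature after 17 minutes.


Newton's law: T(t) = T_a + (T₀ - T_a)e^(-kt).
(a) Use T(5) = 48: (48 - 18)/(90 - 18) = e^(-k·5), so k = -ln(0.417)/5 ≈ 0.1751.
(b) Apply k to t = 17: T(17) = 18 + (72)e^(-2.977) ≈ 21.7°C.


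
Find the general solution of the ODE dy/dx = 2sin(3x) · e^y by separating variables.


Separate: e^(-y) dy = 2sin(3x) dx.
Integrate: -e^(-y) = -(2/3)cos(3x) + C₀.
Rearrange: e^(-y) = (2/3)cos(3x) + C.


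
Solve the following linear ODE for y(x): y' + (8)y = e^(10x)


P(x) = 8 ⇒ μ = e^(8x).
(μ y)' = e^(18x) ⇒ μ y = e^(18x)/18 + C.
Divide by μ: y = (1/18)e^(10x) + Ce^(-8x).


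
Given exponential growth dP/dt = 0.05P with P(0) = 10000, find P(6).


The ODE dP/dt = 0.05P has solution P(t) = P(0)e^(0.05t).
Substitute P(0) = 10000 and t = 6: P(6) = 10000 e^(0.30) ≈ 13499.


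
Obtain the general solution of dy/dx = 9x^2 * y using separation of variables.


Separate variables: dy/y = 9x^2 dx.
Integrate: ln|y| = 3x^3 + C₀.
Exponentiate: y = Ce^(3x^3).


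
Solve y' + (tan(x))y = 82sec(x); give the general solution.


P(x) = tan(x) ⇒ μ = e^(∫tan(x)dx) = sec(x).
(sec(x) y)' = 82sec²(x) ⇒ sec(x) y = 82tan(x) + C.
Multiply by cos(x): y = 82sin(x) + C·cos(x).


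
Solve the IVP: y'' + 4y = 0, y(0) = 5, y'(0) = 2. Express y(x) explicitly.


Characteristic roots of r² + 4 = 0 are ±2i, so y = C₁cos(2x) + C₂sin(2x).
Apply y(0) = 5: C₁ = 5. Differentiate and apply y'(0) = 2: 2·C₂ = 2, so C₂ = 1.
Particular solution: y = 5cos(2x) + sin(2x).


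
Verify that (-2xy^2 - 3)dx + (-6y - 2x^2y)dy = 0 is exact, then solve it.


Check exactness: ∂M/∂y = -4xy and ∂N/∂x = -4xy; equal, so the equation is exact.
Integrate M with respect to x (treating y as constant): ∫M dx = -x^2y^2 - 3x + h(y).
Differentiate w.r.t. y and set equal to N: the x-dependent terms already match, leaving h'(y) = -6y. Integrate: h(y) = -3y^2.
So F(x,y) = -3y^2 - x^2y^2 - 3x.
General solution: -3y^2 - x^2y^2 - 3x = C.


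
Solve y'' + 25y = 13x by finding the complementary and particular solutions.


Homogeneous: r² + 25 = 0 ⇒ r = ±5i, y_h = C₁cos(5x) + C₂sin(5x).
Polynomial forcing; try y_p = Ax + B. Then y_p'' + 25 y_p = 25(Ax + B) = 13x, so B = 0 and A = 13/25.
General solution: y = C₁cos(5x) + C₂sin(5x) + (13/25)x.


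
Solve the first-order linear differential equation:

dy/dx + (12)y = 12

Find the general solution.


P(x) = 12, Q(x) = 12; integrating factor μ = e^(12x).
(μ y)' = 12e^(12x) ⇒ μ y = e^(12x) + C.
Divide by μ: y = 1 + Ce^(-12x).


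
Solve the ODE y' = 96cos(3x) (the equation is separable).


g(y) = 1, so integrate directly: y = ∫ 96cos(3x) dx = 32sin(3x) + C.


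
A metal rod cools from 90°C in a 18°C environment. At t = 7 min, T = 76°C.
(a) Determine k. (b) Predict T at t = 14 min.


Newton's law: T(t) = T_a + (T₀ - T_a)e^(-kt).
(a) Use T(7) = 76: (76 - 18)/(90 - 18) = e^(-k·7), so k = -ln(0.806)/7 ≈ 0.0309.
(b) Apply k to t = 14: T(14) = 18 + (72)e^(-0.432) ≈ 64.7°C.


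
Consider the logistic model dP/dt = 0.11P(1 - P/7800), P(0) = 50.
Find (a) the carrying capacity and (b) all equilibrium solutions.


Logistic ODE dP/dt = 0.11P(1 - P/7800) has equilibria where dP/dt = 0, i.e. P = 0 or P = 7800.
The coefficient (1 - P/K) = 0 when P = K, identifying K = 7800 as the carrying capacity.
(a) K = 7800; (b) equilibria P = 0 and P = 7800.


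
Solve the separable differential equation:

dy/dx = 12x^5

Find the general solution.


Integrate both sides with respect to x: y = ∫ 12x^5 dx = 2x^6 + C.


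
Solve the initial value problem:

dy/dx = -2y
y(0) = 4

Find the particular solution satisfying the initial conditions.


General solution of y' = -2y is y = Ce^(-2x).
Apply y(0) = 4: C = 4.
Particular solution: y = 4e^(-2x).


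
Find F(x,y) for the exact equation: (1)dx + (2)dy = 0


Check exactness: ∂M/∂y = 0 and ∂N/∂x = 0; equal, so the equation is exact.
Integrate M with respect to x (treating y as constant): ∫M dx = x + h(y).
Differentiate w.r.t. y and set equal to N: the x-dependent terms already match, leaving h'(y) = 2. Integrate: h(y) = 2y.
So F(x,y) = x + 2y.
General solution: x + 2y = C.


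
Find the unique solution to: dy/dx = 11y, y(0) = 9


General solution of y' = 11y is y = Ce^(11x).
Apply y(0) = 9: C = 9.
Particular solution: y = 9e^(11x).


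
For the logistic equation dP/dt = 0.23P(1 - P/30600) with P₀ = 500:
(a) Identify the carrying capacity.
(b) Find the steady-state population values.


Logistic ODE dP/dt = 0.23P(1 - P/30600) has equilibria where dP/dt = 0, i.e. P = 0 or P = 30600.
The coefficient (1 - P/K) = 0 when P = K, identifying K = 30600 as the carrying capacity.
(a) K = 30600; (b) equilibria P = 0 and P = 30600.


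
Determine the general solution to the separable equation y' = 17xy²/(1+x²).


Separate: dy/y² = 17x/(1+x²) dx.
Integrate LHS: ∫ dy/y² = -1/y.
Integrate RHS via u = 1+x²: (17/2)ln(1+x²) + C.
Result: -1/y = (17/2)ln(1+x²) + C.


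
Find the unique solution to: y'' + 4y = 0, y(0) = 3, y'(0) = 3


Characteristic roots of r² + 4 = 0 are ±2i, so y = C₁cos(2x) + C₂sin(2x).
Apply y(0) = 3: C₁ = 3. Differentiate and apply y'(0) = 3: 2·C₂ = 3, so C₂ = 3/2.
Particular solution: y = 3cos(2x) + (3/2)sin(2x).


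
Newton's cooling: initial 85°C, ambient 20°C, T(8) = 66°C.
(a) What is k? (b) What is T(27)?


Newton's law: T(t) = T_a + (T₀ - T_a)e^(-kt).
(a) Use T(8) = 66: (66 - 20)/(85 - 20) = e^(-k·8), so k = -ln(0.708)/8 ≈ 0.0432.
(b) Apply k to t = 27: T(27) = 20 + (65)e^(-1.167) ≈ 40.2°C.


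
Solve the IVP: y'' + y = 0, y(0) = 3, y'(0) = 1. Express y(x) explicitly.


Characteristic roots of r² + 1 = 0 are ±1i, so y = C₁cos(x) + C₂sin(x).
Apply y(0) = 3: C₁ = 3. Differentiate and apply y'(0) = 1: 1·C₂ = 1, so C₂ = 1.
Particular solution: y = 3cos(x) + sin(x).


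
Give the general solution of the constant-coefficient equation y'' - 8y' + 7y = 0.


Characteristic equation: r² - 8r + 7 = 0.
Factor: (r - 1)(r - 7) = 0 ⇒ r = 1, 7 (distinct real).
General solution: y = C₁e^(x) + C₂e^(7x).


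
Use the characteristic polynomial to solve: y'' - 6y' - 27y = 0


Characteristic equation: r² - 6r - 27 = 0.
Factor: (r + 3)(r - 9) = 0 ⇒ r = -3, 9 (distinct real).
General solution: y = C₁e^(-3x) + C₂e^(9x).


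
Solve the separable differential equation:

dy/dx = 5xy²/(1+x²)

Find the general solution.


Separate: dy/y² = 5x/(1+x²) dx.
Integrate LHS: ∫ dy/y² = -1/y.
Integrate RHS via u = 1+x²: (5/2)ln(1+x²) + C.
Result: -1/y = (5/2)ln(1+x²) + C.


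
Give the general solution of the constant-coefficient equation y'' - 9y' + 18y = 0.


Characteristic equation: r² - 9r + 18 = 0.
Factor: (r - 6)(r - 3) = 0 ⇒ r = 6, 3 (distinct real).
General solution: y = C₁e^(6x) + C₂e^(3x).


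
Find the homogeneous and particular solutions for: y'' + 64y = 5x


Homogeneous: r² + 64 = 0 ⇒ r = ±8i, y_h = C₁cos(8x) + C₂sin(8x).
Polynomial forcing; try y_p = Ax + B. Then y_p'' + 64 y_p = 64(Ax + B) = 5x, so B = 0 and A = 5/64.
General solution: y = C₁cos(8x) + C₂sin(8x) + (5/64)x.


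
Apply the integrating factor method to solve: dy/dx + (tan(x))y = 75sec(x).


P(x) = tan(x) ⇒ μ = e^(∫tan(x)dx) = sec(x).
(sec(x) y)' = 75sec²(x) ⇒ sec(x) y = 75tan(x) + C.
Multiply by cos(x): y = 75sin(x) + C·cos(x).


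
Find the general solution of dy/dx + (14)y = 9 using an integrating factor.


P(x) = 14, Q(x) = 9; integrating factor μ = e^(14x).
(μ y)' = 9e^(14x) ⇒ μ y = (9/14)e^(14x) + C.
Divide by μ: y = 9/14 + Ce^(-14x).


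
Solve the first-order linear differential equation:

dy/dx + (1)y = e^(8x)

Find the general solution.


P(x) = 1 ⇒ μ = e^(x).
(μ y)' = e^(9x) ⇒ μ y = e^(9x)/9 + C.
Divide by μ: y = (1/9)e^(8x) + Ce^(-x).


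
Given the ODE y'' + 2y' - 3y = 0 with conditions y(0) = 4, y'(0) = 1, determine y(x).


Characteristic roots of r² + 2r - 3 = 0 are 1, -3.
General solution y = c₁ e^(x) + c₂ e^(-3x).
Apply y(0) = 4: c₁ + c₂ = 4. Apply y'(0) = 1: 1 c₁ - 3 c₂ = 1.
Solve: c₁ = 13/4, c₂ = 3/4.
Particular solution: y = (13/4)e^(x) + (3/4)e^(-3x).


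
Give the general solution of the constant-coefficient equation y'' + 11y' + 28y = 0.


Characteristic equation: r² + 11r + 28 = 0.
Factor: (r + 4)(r + 7) = 0 ⇒ r = -4, -7 (distinct real).
General solution: y = C₁e^(-4x) + C₂e^(-7x).


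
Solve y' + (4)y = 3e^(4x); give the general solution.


P(x) = 4 ⇒ μ = e^(4x).
(μ y)' = 3e^(8x) ⇒ μ y = (3/8)e^(8x) + C.
Divide by μ: y = (3/8)e^(4x) + Ce^(-4x).


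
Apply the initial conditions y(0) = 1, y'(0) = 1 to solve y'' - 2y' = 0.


Characteristic roots of r² - 2r = 0 are 0, 2.
General solution y = c₁ + c₂ e^(2x).
Apply y(0) = 1: c₁ + c₂ = 1. Apply y'(0) = 1: 0 c₁ + 2 c₂ = 1.
Solve: c₁ = 1/2, c₂ = 1/2.
Particular solution: y = 1/2 + (1/2)e^(2x).


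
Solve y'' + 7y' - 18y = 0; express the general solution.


Characteristic equation: r² + 7r - 18 = 0.
Factor: (r - 2)(r + 9) = 0 ⇒ r = 2, -9 (distinct real).
General solution: y = C₁e^(2x) + C₂e^(-9x).


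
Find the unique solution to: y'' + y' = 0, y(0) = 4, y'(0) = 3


Characteristic roots of r² + r = 0 are 0, -1.
General solution y = c₁ + c₂ e^(-x).
Apply y(0) = 4: c₁ + c₂ = 4. Apply y'(0) = 3: 0 c₁ - 1 c₂ = 3.
Solve: c₁ = 7, c₂ = -3.
Particular solution: y = 7 - 3e^(-x).


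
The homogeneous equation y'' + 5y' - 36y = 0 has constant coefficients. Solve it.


Characteristic equation: r² + 5r - 36 = 0.
Factor: (r - 4)(r + 9) = 0 ⇒ r = 4, -9 (distinct real).
General solution: y = C₁e^(4x) + C₂e^(-9x).


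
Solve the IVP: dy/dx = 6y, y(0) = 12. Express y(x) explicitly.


General solution of y' = 6y is y = Ce^(6x).
Apply y(0) = 12: C = 12.
Particular solution: y = 12e^(6x).


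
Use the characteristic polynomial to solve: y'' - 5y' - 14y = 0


Characteristic equation: r² - 5r - 14 = 0.
Factor: (r - 7)(r + 2) = 0 ⇒ r = 7, -2 (distinct real).
General solution: y = C₁e^(7x) + C₂e^(-2x).


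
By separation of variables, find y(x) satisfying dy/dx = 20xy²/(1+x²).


Separate: dy/y² = 20x/(1+x²) dx.
Integrate LHS: ∫ dy/y² = -1/y.
Integrate RHS via u = 1+x²: 10ln(1+x²) + C.
Result: -1/y = 10ln(1+x²) + C.


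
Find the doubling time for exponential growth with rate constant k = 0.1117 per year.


Exponential growth: P(t) = P₀ e^(0.1117t). Set P(t)/P₀ = 2: e^(0.1117t) = 2.
Solve: t = ln(2)/0.1117 ≈ 6.21 years.


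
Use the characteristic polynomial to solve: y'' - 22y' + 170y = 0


Characteristic equation: r² - 22r + 170 = 0.
Discriminant is negative; roots r = 11 ± 7i (complex conjugate pair).
General solution uses e^(α x)(C₁ cos(β x) + C₂ sin(β x)): y = e^(11x)(C₁cos(7x) + C₂sin(7x)).


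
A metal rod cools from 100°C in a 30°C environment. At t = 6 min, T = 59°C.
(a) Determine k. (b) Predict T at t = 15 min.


Newton's law: T(t) = T_a + (T₀ - T_a)e^(-kt).
(a) Use T(6) = 59: (59 - 30)/(100 - 30) = e^(-k·6), so k = -ln(0.414)/6 ≈ 0.1469.
(b) Apply k to t = 15: T(15) = 30 + (70)e^(-2.203) ≈ 37.7°C.


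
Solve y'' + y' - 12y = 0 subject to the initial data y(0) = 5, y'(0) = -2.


Characteristic roots of r² + r - 12 = 0 are 3, -4.
General solution y = c₁ e^(3x) + c₂ e^(-4x).
Apply y(0) = 5: c₁ + c₂ = 5. Apply y'(0) = -2: 3 c₁ - 4 c₂ = -2.
Solve: c₁ = 18/7, c₂ = 17/7.
Particular solution: y = (18/7)e^(3x) + (17/7)e^(-4x).


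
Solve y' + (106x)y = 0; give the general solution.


P(x) = 106x ⇒ μ = e^(53x²).
Q(x) = 0 so μ y is constant: y = Ce^(-53x²).


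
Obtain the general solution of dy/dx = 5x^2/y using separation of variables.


Separate variables: y dy = 5x^2 dx.
Integrate both sides: y²/2 = (5/3)x^3 + C₀.
Multiply by 2: y² = (10/3)x^3 + C.


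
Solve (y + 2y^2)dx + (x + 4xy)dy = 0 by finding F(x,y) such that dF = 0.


Check exactness: ∂M/∂y = 1 + 4y and ∂N/∂x = 1 + 4y; equal, so the equation is exact.
Integrate M with respect to x (treating y as constant): ∫M dx = xy + 2xy^2 + h(y).
Differentiate w.r.t. y and set equal to N: all terms match, so h'(y) = 0 and h is a constant absorbed into C.
General solution: xy + 2xy^2 = C.


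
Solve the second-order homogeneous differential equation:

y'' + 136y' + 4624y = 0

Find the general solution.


Characteristic equation: r² + 136r + 4624 = 0, i.e. (r + 68)² = 0.
Repeated root r = -68; include an x factor for the second linearly independent solution.
General solution: y = (C₁ + C₂x)e^(-68x).


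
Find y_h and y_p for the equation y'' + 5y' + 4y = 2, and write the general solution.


Characteristic roots of r² + 5r + 4 = 0 are -1, -4.
y_h = C₁e^(-x) + C₂e^(-4x).
Constant forcing; try y_p = A. Then 4A = 2 ⇒ A = 1/2.
General solution: y = C₁e^(-x) + C₂e^(-4x) + 1/2.


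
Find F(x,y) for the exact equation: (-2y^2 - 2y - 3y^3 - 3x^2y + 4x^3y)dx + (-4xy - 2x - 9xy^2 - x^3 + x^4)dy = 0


Check exactness: ∂M/∂y = -4y - 2 - 9y^2 - 3x^2 + 4x^3 and ∂N/∂x = -4y - 2 - 9y^2 - 3x^2 + 4x^3; equal, so the equation is exact.
Integrate M with respect to x (treating y as constant): ∫M dx = -2xy^2 - 2xy - 3xy^3 - x^3y + x^4y + h(y).
Differentiate w.r.t. y and set equal to N: all terms match, so h'(y) = 0 and h is a constant absorbed into C.
General solution: -2xy^2 - 2xy - 3xy^3 - x^3y + x^4y = C.


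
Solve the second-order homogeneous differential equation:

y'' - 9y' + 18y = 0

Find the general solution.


Characteristic equation: r² - 9r + 18 = 0.
Factor: (r - 3)(r - 6) = 0 ⇒ r = 3, 6 (distinct real).
General solution: y = C₁e^(3x) + C₂e^(6x).


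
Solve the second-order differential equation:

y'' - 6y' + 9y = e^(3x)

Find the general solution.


Characteristic polynomial (r - 3)² = 0; repeated root r = 3.
y_h = (C₁ + C₂x)e^(3x). Forcing matches the repeated root (resonance), so try y_p = Ax² e^(3x).
Substitute and solve for A: 2A = 1, so A = 1/2.
General solution: y = (C₁ + C₂x + (1/2)x²)e^(3x).


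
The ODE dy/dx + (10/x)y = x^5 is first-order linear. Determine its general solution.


P(x) = 10/x ⇒ μ = x^10.
(x^10 y)' = x^15 ⇒ x^10 y = x^16/(16) + C.
Solve for y: y = (1/16)x^6 + C/x^10.


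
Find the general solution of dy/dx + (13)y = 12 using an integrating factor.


P(x) = 13, Q(x) = 12; integrating factor μ = e^(13x).
(μ y)' = 12e^(13x) ⇒ μ y = (12/13)e^(13x) + C.
Divide by μ: y = 12/13 + Ce^(-13x).


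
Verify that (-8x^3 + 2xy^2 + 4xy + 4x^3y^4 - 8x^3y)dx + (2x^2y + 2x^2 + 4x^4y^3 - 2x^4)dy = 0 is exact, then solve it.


Check exactness: ∂M/∂y = 4xy + 4x + 16x^3y^3 - 8x^3 and ∂N/∂x = 4xy + 4x + 16x^3y^3 - 8x^3; equal, so the equation is exact.
Integrate M with respect to x (treating y as constant): ∫M dx = -2x^4 + x^2y^2 + 2x^2y + x^4y^4 - 2x^4y + h(y).
Differentiate w.r.t. y and set equal to N: all terms match, so h'(y) = 0 and h is a constant absorbed into C.
General solution: -2x^4 + x^2y^2 + 2x^2y + x^4y^4 - 2x^4y = C.


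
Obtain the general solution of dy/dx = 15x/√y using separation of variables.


Separate: √y dy = 15x dx.
Integrate: (2/3)y^(3/2) = (15/2)x² + C.


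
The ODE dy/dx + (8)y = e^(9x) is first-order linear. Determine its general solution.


P(x) = 8 ⇒ μ = e^(8x).
(μ y)' = e^(17x) ⇒ μ y = e^(17x)/17 + C.
Divide by μ: y = (1/17)e^(9x) + Ce^(-8x).


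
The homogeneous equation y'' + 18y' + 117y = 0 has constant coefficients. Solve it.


Characteristic equation: r² + 18r + 117 = 0.
Discriminant is negative; roots r = -9 ± 6i (complex conjugate pair).
General solution uses e^(α x)(C₁ cos(β x) + C₂ sin(β x)): y = e^(-9x)(C₁cos(6x) + C₂sin(6x)).


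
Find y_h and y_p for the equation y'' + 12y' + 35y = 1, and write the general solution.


Characteristic roots of r² + 12r + 35 = 0 are -7, -5.
y_h = C₁e^(-7x) + C₂e^(-5x).
Constant forcing; try y_p = A. Then 35A = 1 ⇒ A = 1/35.
General solution: y = C₁e^(-7x) + C₂e^(-5x) + 1/35.


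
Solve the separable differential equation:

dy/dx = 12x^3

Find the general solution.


Integrate both sides with respect to x: y = ∫ 12x^3 dx = 3x^4 + C.


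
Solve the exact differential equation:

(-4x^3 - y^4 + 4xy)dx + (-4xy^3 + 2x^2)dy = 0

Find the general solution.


Check exactness: ∂M/∂y = -4y^3 + 4x and ∂N/∂x = -4y^3 + 4x; equal, so the equation is exact.
Integrate M with respect to x (treating y as constant): ∫M dx = -x^4 - xy^4 + 2x^2y + h(y).
Differentiate w.r.t. y and set equal to N: all terms match, so h'(y) = 0 and h is a constant absorbed into C.
General solution: -x^4 - xy^4 + 2x^2y = C.


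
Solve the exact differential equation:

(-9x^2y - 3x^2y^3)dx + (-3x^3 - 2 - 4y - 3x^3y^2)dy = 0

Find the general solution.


Check exactness: ∂M/∂y = -9x^2 - 9x^2y^2 and ∂N/∂x = -9x^2 - 9x^2y^2; equal, so the equation is exact.
Integrate M with respect to x (treating y as constant): ∫M dx = -3x^3y - x^3y^3 + h(y).
Differentiate w.r.t. y and set equal to N: the x-dependent terms already match, leaving h'(y) = -2 - 4y. Integrate: h(y) = -2y - 2y^2.
So F(x,y) = -3x^3y - 2y - 2y^2 - x^3y^3.
General solution: -3x^3y - 2y - 2y^2 - x^3y^3 = C.


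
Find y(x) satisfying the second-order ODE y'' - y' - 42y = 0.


Characteristic equation: r² - r - 42 = 0.
Factor: (r + 6)(r - 7) = 0 ⇒ r = -6, 7 (distinct real).
General solution: y = C₁e^(-6x) + C₂e^(7x).


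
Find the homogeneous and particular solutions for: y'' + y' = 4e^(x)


Characteristic roots of r² + r = 0 are 0, -1.
y_h = C₁ + C₂e^(-x).
Forcing exponent 1 is not a characteristic root; try y_p = Ae^(x).
Substitute: A·(1 + (1)·1 + (0)) = A·2 = 4, so A = 2.
General solution: y = C₁ + C₂e^(-x) + 2e^(x).


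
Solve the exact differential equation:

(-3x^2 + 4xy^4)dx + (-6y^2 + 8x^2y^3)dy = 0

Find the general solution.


Check exactness: ∂M/∂y = 16xy^3 and ∂N/∂x = 16xy^3; equal, so the equation is exact.
Integrate M with respect to x (treating y as constant): ∫M dx = -x^3 + 2x^2y^4 + h(y).
Differentiate w.r.t. y and set equal to N: the x-dependent terms already match, leaving h'(y) = -6y^2. Integrate: h(y) = -2y^3.
So F(x,y) = -x^3 - 2y^3 + 2x^2y^4.
General solution: -x^3 - 2y^3 + 2x^2y^4 = C.


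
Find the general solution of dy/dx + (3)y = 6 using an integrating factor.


P(x) = 3, Q(x) = 6; integrating factor μ = e^(3x).
(μ y)' = 6e^(3x) ⇒ μ y = 2e^(3x) + C.
Divide by μ: y = 2 + Ce^(-3x).


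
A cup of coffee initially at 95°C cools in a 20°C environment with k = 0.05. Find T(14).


Newton's law: dT/dt = -k(T - T_a) has solution T(t) = T_a + (T₀ - T_a)e^(-kt).
Plug in T_a = 20, T₀ = 95, k = 0.05, t = 14: T(14) = 20 + (75)e^(-0.70) ≈ 57.2°C.


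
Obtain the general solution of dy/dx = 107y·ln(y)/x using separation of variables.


Separate: dy/[y ln(y)] = 107 dx/x.
Substitute u = ln(y): du/u = 107 dx/x.
Integrate: ln|ln(y)| = 107ln|x| + C₀, hence ln(y) = C·x^107.


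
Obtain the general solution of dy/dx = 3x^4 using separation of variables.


Integrate both sides with respect to x: y = ∫ 3x^4 dx = (3/5)x^5 + C.


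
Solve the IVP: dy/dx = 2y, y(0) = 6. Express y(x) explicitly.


General solution of y' = 2y is y = Ce^(2x).
Apply y(0) = 6: C = 6.
Particular solution: y = 6e^(2x).


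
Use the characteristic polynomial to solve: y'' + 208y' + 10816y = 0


Characteristic equation: r² + 208r + 10816 = 0, i.e. (r + 104)² = 0.
Repeated root r = -104; include an x factor for the second linearly independent solution.
General solution: y = (C₁ + C₂x)e^(-104x).


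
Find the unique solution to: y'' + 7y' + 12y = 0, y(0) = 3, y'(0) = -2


Characteristic roots of r² + 7r + 12 = 0 are -4, -3.
General solution y = c₁ e^(-4x) + c₂ e^(-3x).
Apply y(0) = 3: c₁ + c₂ = 3. Apply y'(0) = -2: -4 c₁ - 3 c₂ = -2.
Solve: c₁ = -7, c₂ = 10.
Particular solution: y = -7e^(-4x) + 10e^(-3x).


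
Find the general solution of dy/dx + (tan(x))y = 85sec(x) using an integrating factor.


P(x) = tan(x) ⇒ μ = e^(∫tan(x)dx) = sec(x).
(sec(x) y)' = 85sec²(x) ⇒ sec(x) y = 85tan(x) + C.
Multiply by cos(x): y = 85sin(x) + C·cos(x).


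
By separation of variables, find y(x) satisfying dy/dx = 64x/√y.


Separate: √y dy = 64x dx.
Integrate: (2/3)y^(3/2) = 32x² + C.


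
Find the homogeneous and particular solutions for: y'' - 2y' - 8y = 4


Characteristic roots of r² - 2r - 8 = 0 are -2, 4.
y_h = C₁e^(-2x) + C₂e^(4x).
Forcing exponent 0 is not a characteristic root; try y_p = A.
Substitute: A·(0 + (-2)·0 + (-8)) = A·-8 = 4, so A = -1/2.
General solution: y = C₁e^(-2x) + C₂e^(4x) - 1/2.


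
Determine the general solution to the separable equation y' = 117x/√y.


Separate: √y dy = 117x dx.
Integrate: (2/3)y^(3/2) = (117/2)x² + C.


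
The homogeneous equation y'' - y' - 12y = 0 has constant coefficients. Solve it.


Characteristic equation: r² - r - 12 = 0.
Factor: (r + 3)(r - 4) = 0 ⇒ r = -3, 4 (distinct real).
General solution: y = C₁e^(-3x) + C₂e^(4x).


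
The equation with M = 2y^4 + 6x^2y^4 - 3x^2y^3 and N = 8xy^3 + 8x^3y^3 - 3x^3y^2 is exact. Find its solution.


Check exactness: ∂M/∂y = 8y^3 + 24x^2y^3 - 9x^2y^2 and ∂N/∂x = 8y^3 + 24x^2y^3 - 9x^2y^2; equal, so the equation is exact.
Integrate M with respect to x (treating y as constant): ∫M dx = 2xy^4 + 2x^3y^4 - x^3y^3 + h(y).
Differentiate w.r.t. y and set equal to N: all terms match, so h'(y) = 0 and h is a constant absorbed into C.
General solution: 2xy^4 + 2x^3y^4 - x^3y^3 = C.


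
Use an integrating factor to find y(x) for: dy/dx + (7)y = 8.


P(x) = 7, Q(x) = 8; integrating factor μ = e^(7x).
(μ y)' = 8e^(7x) ⇒ μ y = (8/7)e^(7x) + C.
Divide by μ: y = 8/7 + Ce^(-7x).


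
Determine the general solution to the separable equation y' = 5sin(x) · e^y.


Separate: e^(-y) dy = 5sin(x) dx.
Integrate: -e^(-y) = -5cos(x) + C₀.
Rearrange: e^(-y) = 5cos(x) + C.
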